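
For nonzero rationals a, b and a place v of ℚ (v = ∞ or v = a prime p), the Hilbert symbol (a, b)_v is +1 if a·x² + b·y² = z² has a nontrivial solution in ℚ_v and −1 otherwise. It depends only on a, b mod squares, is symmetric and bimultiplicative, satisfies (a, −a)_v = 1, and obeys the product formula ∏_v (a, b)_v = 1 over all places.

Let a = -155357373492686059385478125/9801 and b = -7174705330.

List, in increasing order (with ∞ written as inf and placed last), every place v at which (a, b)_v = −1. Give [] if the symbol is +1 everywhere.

[5, 17, 19, inf]

(a, b) ≡ (-482885, -130) mod (ℚ^×)²; places V = {2, 3, 5, 11, 13, 17, 19, 23, ∞}.
(a,b)_2: α=0, β=1; u≡3, v≡7 (mod 8); ε(u)ε(v)=1·1, αω(v)=0·0, βω(u)=1·1; sum ≡ 0  ⇒  +1.
(a,b)_11: α=-2, u≡9; β=0, v≡10 (mod 11); (9|11)=+1, (10|11)=-1; sign (−1)^0·+1^0·-1^-2 = +1.
(a,b)_5: α=5, u≡2; β=1, v≡4 (mod 5); (2|5)=-1, (4|5)=+1; sign (−1)^0·-1^1·+1^5 = -1.
(a,b)_19: α=5, u≡5; β=2, v≡2 (mod 19); (5|19)=+1, (2|19)=-1; sign (−1)^0·+1^2·-1^5 = -1.
(a,b)_17: α=5, u≡4; β=2, v≡14 (mod 17); (4|17)=+1, (14|17)=-1; sign (−1)^0·+1^2·-1^5 = -1.
(a,b)_3: α=-4, u≡1; β=0, v≡2 (mod 3); (1|3)=+1, (2|3)=-1; sign (−1)^0·+1^0·-1^-4 = +1.
(a,b)_23: α=5, u≡12; β=2, v≡8 (mod 23); (12|23)=+1, (8|23)=+1; sign (−1)^0·+1^2·+1^5 = +1.
(a,b)_13: α=3, u≡10; β=1, v≡4 (mod 13); (10|13)=+1, (4|13)=+1; sign (−1)^0·+1^1·+1^3 = +1.
(a,b)_∞: sgn(-482885)=−, sgn(-130)=−, so -1.
(-482885, -130 / ℚ) ramifies at {5, 17, 19, ∞}: a division algebra.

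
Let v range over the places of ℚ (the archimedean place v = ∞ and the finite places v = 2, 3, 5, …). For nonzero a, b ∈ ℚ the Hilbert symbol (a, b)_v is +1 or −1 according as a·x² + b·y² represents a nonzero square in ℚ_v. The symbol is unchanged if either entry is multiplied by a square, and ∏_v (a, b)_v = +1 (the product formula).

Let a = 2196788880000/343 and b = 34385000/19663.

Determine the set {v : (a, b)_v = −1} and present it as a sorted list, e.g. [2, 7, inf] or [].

[2, 3, 11, 13]

(a, b) ≡ (6006, 182) mod (ℚ^×)²; places V = {2, 3, 5, 7, 11, 13, 23, 53, ∞}.
(a,b)_2: α=7, β=3; u≡3, v≡3 (mod 8); ε(u)ε(v)=1·1, αω(v)=7·1, βω(u)=3·1; sum ≡ 1  ⇒  -1.
(a,b)_11: α=3, u≡2; β=0, v≡2 (mod 11); (2|11)=-1, (2|11)=-1; sign (−1)^0·-1^0·-1^3 = -1.
(a,b)_3: α=1, u≡1; β=0, v≡2 (mod 3); (1|3)=+1, (2|3)=-1; sign (−1)^0·+1^0·-1^1 = -1.
(a,b)_5: α=4, u≡1; β=4, v≡2 (mod 5); (1|5)=+1, (2|5)=-1; sign (−1)^0·+1^4·-1^4 = +1.
(a,b)_13: α=1, u≡11; β=1, v≡1 (mod 13); (11|13)=-1, (1|13)=+1; sign (−1)^0·-1^1·+1^1 = -1.
(a,b)_53: α=0, u≡37; β=-2, v≡12 (mod 53); (37|53)=+1, (12|53)=-1; sign (−1)^0·+1^-2·-1^0 = +1.
(a,b)_7: α=-3, u≡1; β=-1, v≡3 (mod 7); (1|7)=+1, (3|7)=-1; sign (−1)^1·+1^-1·-1^-3 = +1.
(a,b)_∞: sgn(6006)=+, sgn(182)=+, so +1.
(a,b)_23: α=2, u≡6; β=2, v≡22 (mod 23); (6|23)=+1, (22|23)=-1; sign (−1)^0·+1^2·-1^2 = +1.
|Ram(6006, 182)| = 4, even; anisotropic at {2, 3, 11, 13}.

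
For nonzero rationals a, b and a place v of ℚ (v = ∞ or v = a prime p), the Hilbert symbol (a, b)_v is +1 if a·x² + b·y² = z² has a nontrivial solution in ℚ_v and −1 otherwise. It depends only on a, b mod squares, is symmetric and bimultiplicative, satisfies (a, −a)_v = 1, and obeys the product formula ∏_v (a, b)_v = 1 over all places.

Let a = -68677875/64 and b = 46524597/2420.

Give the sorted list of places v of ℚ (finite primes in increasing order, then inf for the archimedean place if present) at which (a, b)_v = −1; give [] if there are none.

[7, 19]

Mod squares: a ≡ -33915, b ≡ 1785. Check v ∈ {∞, 2, 3, 5, 7, 11, 17, 19}.
v=7: a=7^1·(≡5), b=7^1·(≡5) mod 7; (5|7)=-1, (5|7)=-1; (−1)^{1·1·3}·(-1)^1·(-1)^1 = -1.
v=17: a=17^1·(≡3), b=17^1·(≡5) mod 17; (3|17)=-1, (5|17)=-1; (−1)^{1·1·8}·(-1)^1·(-1)^1 = +1.
v=5: a=5^3·(≡3), b=5^-1·(≡3) mod 5; (3|5)=-1, (3|5)=-1; (−1)^{3·-1·2}·(-1)^-1·(-1)^3 = +1.
v=3: a=3^5·(≡2), b=3^1·(≡1) mod 3; (2|3)=-1, (1|3)=+1; (−1)^{5·1·1}·(-1)^1·(+1)^5 = +1.
v=19: a=19^1·(≡7), b=19^4·(≡13) mod 19; (7|19)=+1, (13|19)=-1; (−1)^{1·4·9}·(+1)^4·(-1)^1 = -1.
v=∞: -33915 < 0 and 1785 > 0  ⇒  (a,b)_∞ = +1.
v=2: v_2(a)=-6, v_2(b)=-2; units ≡ 5, 1 (mod 8); ε·ε+αω+βω = 0·0+-6·0+-2·1 ≡ 0  ⇒  (a,b)_2 = +1.
v=11: a=11^0·(≡1), b=11^-2·(≡1) mod 11; (1|11)=+1, (1|11)=+1; (−1)^{0·-2·5}·(+1)^-2·(+1)^0 = +1.
Ram(-33915, 1785) = {7, 19}; no ℚ_7-point on the conic.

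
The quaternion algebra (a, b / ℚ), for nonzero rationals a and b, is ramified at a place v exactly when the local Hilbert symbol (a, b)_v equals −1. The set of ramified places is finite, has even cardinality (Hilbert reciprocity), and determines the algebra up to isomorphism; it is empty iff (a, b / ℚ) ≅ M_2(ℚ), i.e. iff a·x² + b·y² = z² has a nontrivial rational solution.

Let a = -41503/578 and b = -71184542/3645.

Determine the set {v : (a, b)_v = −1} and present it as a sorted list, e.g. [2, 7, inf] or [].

[2, 11, 17, inf]

Mod squares: a ≡ -14, b ≡ -24310. Check v ∈ {∞, 2, 3, 5, 7, 11, 13, 17}.
v=7: a=7^3·(≡3), b=7^0·(≡1) mod 7; (3|7)=-1, (1|7)=+1; (−1)^{3·0·3}·(-1)^0·(+1)^3 = +1.
v=2: v_2(a)=-1, v_2(b)=1; units ≡ 1, 5 (mod 8); ε·ε+αω+βω = 0·0+-1·1+1·0 ≡ 1  ⇒  (a,b)_2 = -1.
v=17: a=17^-2·(≡14), b=17^1·(≡9) mod 17; (14|17)=-1, (9|17)=+1; (−1)^{-2·1·8}·(-1)^1·(+1)^-2 = -1.
v=5: a=5^0·(≡4), b=5^-1·(≡2) mod 5; (4|5)=+1, (2|5)=-1; (−1)^{0·-1·2}·(+1)^-1·(-1)^0 = +1.
v=11: a=11^2·(≡7), b=11^5·(≡5) mod 11; (7|11)=-1, (5|11)=+1; (−1)^{2·5·5}·(-1)^5·(+1)^2 = -1.
v=13: a=13^0·(≡1), b=13^1·(≡7) mod 13; (1|13)=+1, (7|13)=-1; (−1)^{0·1·6}·(+1)^1·(-1)^0 = +1.
v=∞: -14 < 0 and -24310 < 0  ⇒  (a,b)_∞ = -1.
v=3: a=3^0·(≡1), b=3^-6·(≡2) mod 3; (1|3)=+1, (2|3)=-1; (−1)^{0·-6·1}·(+1)^-6·(-1)^0 = +1.
|Ram(-14, -24310)| = 4, even; anisotropic at {2, 11, 17, ∞}.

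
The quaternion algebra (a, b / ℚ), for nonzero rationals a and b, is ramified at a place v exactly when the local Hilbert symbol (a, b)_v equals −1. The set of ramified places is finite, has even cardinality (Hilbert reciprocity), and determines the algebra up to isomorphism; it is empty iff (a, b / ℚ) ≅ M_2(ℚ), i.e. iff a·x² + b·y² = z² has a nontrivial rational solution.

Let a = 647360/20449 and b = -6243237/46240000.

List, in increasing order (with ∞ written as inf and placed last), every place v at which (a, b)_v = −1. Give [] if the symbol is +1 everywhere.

(a, b) ≡ (35, -13) mod (ℚ^×)²; places V = {2, 3, 5, 7, 11, 13, 17, ∞}.
(a,b)_5: α=1, u≡3; β=-4, v≡2 (mod 5); (3|5)=-1, (2|5)=-1; sign (−1)^0·-1^-4·-1^1 = -1.
(a,b)_3: α=0, u≡2; β=4, v≡2 (mod 3); (2|3)=-1, (2|3)=-1; sign (−1)^0·-1^4·-1^0 = +1.
(a,b)_17: α=2, u≡2; β=-2, v≡1 (mod 17); (2|17)=+1, (1|17)=+1; sign (−1)^0·+1^-2·+1^2 = +1.
(a,b)_13: α=-2, u≡3; β=1, v≡10 (mod 13); (3|13)=+1, (10|13)=+1; sign (−1)^0·+1^1·+1^-2 = +1.
(a,b)_∞: sgn(35)=+, sgn(-13)=−, so +1.
(a,b)_11: α=-2, u≡8; β=2, v≡1 (mod 11); (8|11)=-1, (1|11)=+1; sign (−1)^0·-1^2·+1^-2 = +1.
(a,b)_2: α=6, β=-8; u≡3, v≡3 (mod 8); ε(u)ε(v)=1·1, αω(v)=6·1, βω(u)=-8·1; sum ≡ 1  ⇒  -1.
(a,b)_7: α=1, u≡5; β=2, v≡4 (mod 7); (5|7)=-1, (4|7)=+1; sign (−1)^0·-1^2·+1^1 = +1.
|Ram(35, -13)| = 2, even; anisotropic at {2, 5}.

[2, 5]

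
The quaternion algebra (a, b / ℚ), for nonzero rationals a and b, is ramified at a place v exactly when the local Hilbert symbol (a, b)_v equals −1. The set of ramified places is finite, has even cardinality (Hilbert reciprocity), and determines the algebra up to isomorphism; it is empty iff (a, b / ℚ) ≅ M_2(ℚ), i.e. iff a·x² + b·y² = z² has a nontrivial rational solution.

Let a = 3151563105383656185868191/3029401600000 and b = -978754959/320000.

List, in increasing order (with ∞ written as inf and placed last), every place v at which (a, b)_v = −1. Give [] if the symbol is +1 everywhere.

(a, b) ≡ (26390, -5278) mod (ℚ^×)²; places V = {2, 3, 5, 7, 13, 17, 29, 43, ∞}.
(a,b)_13: α=1, u≡5; β=1, v≡4 (mod 13); (5|13)=-1, (4|13)=+1; sign (−1)^0·-1^1·+1^1 = -1.
(a,b)_7: α=7, u≡1; β=3, v≡1 (mod 7); (1|7)=+1, (1|7)=+1; sign (−1)^1·+1^3·+1^7 = -1.
(a,b)_∞: sgn(26390)=+, sgn(-5278)=−, so +1.
(a,b)_2: α=-19, β=-9; u≡3, v≡1 (mod 8); ε(u)ε(v)=1·0, αω(v)=-19·0, βω(u)=-9·1; sum ≡ 1  ⇒  -1.
(a,b)_5: α=-5, u≡3; β=-4, v≡3 (mod 5); (3|5)=-1, (3|5)=-1; sign (−1)^0·-1^-4·-1^-5 = -1.
(a,b)_43: α=-2, u≡4; β=0, v≡16 (mod 43); (4|43)=+1, (16|43)=+1; sign (−1)^0·+1^0·+1^-2 = +1.
(a,b)_3: α=10, u≡2; β=2, v≡2 (mod 3); (2|3)=-1, (2|3)=-1; sign (−1)^0·-1^2·-1^10 = +1.
(a,b)_17: α=2, u≡6; β=0, v≡13 (mod 17); (6|17)=-1, (13|17)=+1; sign (−1)^0·-1^0·+1^2 = +1.
(a,b)_29: α=7, u≡18; β=3, v≡19 (mod 29); (18|29)=-1, (19|29)=-1; sign (−1)^0·-1^3·-1^7 = +1.
Ram(26390, -5278) = {2, 5, 7, 13}; no ℚ_2-point on the conic.

[2, 5, 7, 13]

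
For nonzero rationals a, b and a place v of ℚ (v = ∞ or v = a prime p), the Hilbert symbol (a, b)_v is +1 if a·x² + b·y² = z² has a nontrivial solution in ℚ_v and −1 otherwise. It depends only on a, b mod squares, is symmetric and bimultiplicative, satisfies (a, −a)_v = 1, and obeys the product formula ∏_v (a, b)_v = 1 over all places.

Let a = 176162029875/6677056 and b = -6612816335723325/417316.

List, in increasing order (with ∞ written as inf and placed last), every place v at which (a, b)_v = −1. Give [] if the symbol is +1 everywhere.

Mod squares: a ≡ 6355, b ≡ -13. Check v ∈ {∞, 2, 3, 5, 7, 13, 17, 19, 31, 41}.
v=19: a=19^-2·(≡4), b=19^-2·(≡11) mod 19; (4|19)=+1, (11|19)=+1; (−1)^{-2·-2·9}·(+1)^-2·(+1)^-2 = +1.
v=2: v_2(a)=-6, v_2(b)=-2; units ≡ 3, 3 (mod 8); ε·ε+αω+βω = 1·1+-6·1+-2·1 ≡ 1  ⇒  (a,b)_2 = -1.
v=13: a=13^2·(≡2), b=13^5·(≡10) mod 13; (2|13)=-1, (10|13)=+1; (−1)^{2·5·6}·(-1)^5·(+1)^2 = -1.
v=5: a=5^3·(≡4), b=5^2·(≡2) mod 5; (4|5)=+1, (2|5)=-1; (−1)^{3·2·2}·(+1)^2·(-1)^3 = -1.
v=41: a=41^1·(≡23), b=41^2·(≡29) mod 41; (23|41)=+1, (29|41)=-1; (−1)^{1·2·20}·(+1)^2·(-1)^1 = -1.
v=∞: 6355 > 0 and -13 < 0  ⇒  (a,b)_∞ = +1.
v=31: a=31^1·(≡7), b=31^2·(≡16) mod 31; (7|31)=+1, (16|31)=+1; (−1)^{1·2·15}·(+1)^2·(+1)^1 = +1.
v=7: a=7^0·(≡6), b=7^2·(≡4) mod 7; (6|7)=-1, (4|7)=+1; (−1)^{0·2·3}·(-1)^2·(+1)^0 = +1.
v=17: a=17^-2·(≡10), b=17^-2·(≡2) mod 17; (10|17)=-1, (2|17)=+1; (−1)^{-2·-2·8}·(-1)^-2·(+1)^-2 = +1.
v=3: a=3^8·(≡1), b=3^2·(≡2) mod 3; (1|3)=+1, (2|3)=-1; (−1)^{8·2·1}·(+1)^2·(-1)^8 = +1.
Ram(6355, -13) = {2, 5, 13, 41}; no ℚ_2-point on the conic.

[2, 5, 13, 41]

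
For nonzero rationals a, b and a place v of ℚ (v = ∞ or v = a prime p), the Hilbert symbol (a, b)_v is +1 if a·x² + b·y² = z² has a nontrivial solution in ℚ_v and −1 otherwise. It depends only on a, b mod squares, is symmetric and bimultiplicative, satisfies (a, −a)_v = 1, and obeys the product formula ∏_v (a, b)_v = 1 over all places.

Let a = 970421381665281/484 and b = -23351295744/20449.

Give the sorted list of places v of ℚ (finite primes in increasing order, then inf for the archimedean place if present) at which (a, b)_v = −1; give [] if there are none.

[]

(a, b) ≡ (161, -391) mod (ℚ^×)²; places V = {2, 3, 7, 11, 13, 17, 23, ∞}.
(a,b)_3: α=2, u≡2; β=2, v≡2 (mod 3); (2|3)=-1, (2|3)=-1; sign (−1)^0·-1^2·-1^2 = +1.
(a,b)_23: α=5, u≡14; β=3, v≡13 (mod 23); (14|23)=-1, (13|23)=+1; sign (−1)^1·-1^3·+1^5 = +1.
(a,b)_11: α=-2, u≡10; β=-2, v≡1 (mod 11); (10|11)=-1, (1|11)=+1; sign (−1)^0·-1^-2·+1^-2 = +1.
(a,b)_2: α=-2, β=8; u≡1, v≡1 (mod 8); ε(u)ε(v)=0·0, αω(v)=-2·0, βω(u)=8·0; sum ≡ 0  ⇒  +1.
(a,b)_∞: sgn(161)=+, sgn(-391)=−, so +1.
(a,b)_7: α=3, u≡2; β=2, v≡2 (mod 7); (2|7)=+1, (2|7)=+1; sign (−1)^0·+1^2·+1^3 = +1.
(a,b)_17: α=2, u≡4; β=1, v≡11 (mod 17); (4|17)=+1, (11|17)=-1; sign (−1)^0·+1^1·-1^2 = +1.
(a,b)_13: α=2, u≡11; β=-2, v≡4 (mod 13); (11|13)=-1, (4|13)=+1; sign (−1)^0·-1^-2·+1^2 = +1.
Every local symbol is +1, so the conic 161·x² + -391·y² = z² has ℚ_v-points for all v and hence a ℚ-point; (a, b / ℚ) ≅ M_2(ℚ).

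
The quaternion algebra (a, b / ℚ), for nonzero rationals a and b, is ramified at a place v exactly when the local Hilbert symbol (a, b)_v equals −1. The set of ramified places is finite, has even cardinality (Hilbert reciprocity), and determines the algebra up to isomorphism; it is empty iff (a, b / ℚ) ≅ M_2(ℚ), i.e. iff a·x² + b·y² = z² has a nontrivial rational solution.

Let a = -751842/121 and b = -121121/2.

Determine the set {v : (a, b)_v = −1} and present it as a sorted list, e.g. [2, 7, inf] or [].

[2, 3, 7, 11, 13, inf]

(a, b) ≡ (-9282, -2002) mod (ℚ^×)²; places V = {2, 3, 7, 11, 13, 17, ∞}.
(a,b)_11: α=-2, u≡8; β=3, v≡4 (mod 11); (8|11)=-1, (4|11)=+1; sign (−1)^0·-1^3·+1^-2 = -1.
(a,b)_17: α=1, u≡4; β=0, v≡2 (mod 17); (4|17)=+1, (2|17)=+1; sign (−1)^0·+1^0·+1^1 = +1.
(a,b)_2: α=1, β=-1; u≡7, v≡7 (mod 8); ε(u)ε(v)=1·1, αω(v)=1·0, βω(u)=-1·0; sum ≡ 1  ⇒  -1.
(a,b)_3: α=5, u≡2; β=0, v≡2 (mod 3); (2|3)=-1, (2|3)=-1; sign (−1)^0·-1^0·-1^5 = -1.
(a,b)_∞: sgn(-9282)=−, sgn(-2002)=−, so -1.
(a,b)_13: α=1, u≡4; β=1, v≡2 (mod 13); (4|13)=+1, (2|13)=-1; sign (−1)^0·+1^1·-1^1 = -1.
(a,b)_7: α=1, u≡1; β=1, v≡4 (mod 7); (1|7)=+1, (4|7)=+1; sign (−1)^1·+1^1·+1^1 = -1.
(-9282, -2002 / ℚ) ramifies at {2, 3, 7, 11, 13, ∞}: a division algebra.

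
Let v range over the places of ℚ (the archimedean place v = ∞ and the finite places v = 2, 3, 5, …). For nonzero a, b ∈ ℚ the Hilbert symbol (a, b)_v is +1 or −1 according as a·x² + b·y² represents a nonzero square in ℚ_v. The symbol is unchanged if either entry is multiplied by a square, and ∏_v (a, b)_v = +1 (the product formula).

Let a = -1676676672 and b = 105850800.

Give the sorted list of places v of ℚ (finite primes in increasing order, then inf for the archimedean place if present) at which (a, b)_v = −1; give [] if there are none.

[2, 3]

Mod squares: a ≡ -33, b ≡ 3. Check v ∈ {∞, 2, 3, 5, 11}.
v=∞: -33 < 0 and 3 > 0  ⇒  (a,b)_∞ = +1.
v=5: a=5^0·(≡3), b=5^2·(≡2) mod 5; (3|5)=-1, (2|5)=-1; (−1)^{0·2·2}·(-1)^2·(-1)^0 = +1.
v=2: v_2(a)=6, v_2(b)=4; units ≡ 7, 3 (mod 8); ε·ε+αω+βω = 1·1+6·1+4·0 ≡ 1  ⇒  (a,b)_2 = -1.
v=11: a=11^3·(≡8), b=11^2·(≡3) mod 11; (8|11)=-1, (3|11)=+1; (−1)^{3·2·5}·(-1)^2·(+1)^3 = +1.
v=3: a=3^9·(≡1), b=3^7·(≡1) mod 3; (1|3)=+1, (1|3)=+1; (−1)^{9·7·1}·(+1)^7·(+1)^9 = -1.
Ram(-33, 3) = {2, 3}; no ℚ_2-point on the conic.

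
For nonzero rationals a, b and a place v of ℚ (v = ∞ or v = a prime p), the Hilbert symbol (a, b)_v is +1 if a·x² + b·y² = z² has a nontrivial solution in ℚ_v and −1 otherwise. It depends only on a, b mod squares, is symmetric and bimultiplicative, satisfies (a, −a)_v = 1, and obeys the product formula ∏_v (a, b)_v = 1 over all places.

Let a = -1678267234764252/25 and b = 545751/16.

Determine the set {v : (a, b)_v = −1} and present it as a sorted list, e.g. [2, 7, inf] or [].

[3, 23, 29, 41]

Mod squares: a ≡ -943, b ≡ 60639. Check v ∈ {∞, 2, 3, 5, 11, 17, 23, 29, 41}.
v=∞: -943 < 0 and 60639 > 0  ⇒  (a,b)_∞ = +1.
v=29: a=29^2·(≡8), b=29^1·(≡18) mod 29; (8|29)=-1, (18|29)=-1; (−1)^{2·1·14}·(-1)^1·(-1)^2 = -1.
v=23: a=23^1·(≡15), b=23^0·(≡22) mod 23; (15|23)=-1, (22|23)=-1; (−1)^{1·0·11}·(-1)^0·(-1)^1 = -1.
v=3: a=3^2·(≡2), b=3^3·(≡2) mod 3; (2|3)=-1, (2|3)=-1; (−1)^{2·3·1}·(-1)^3·(-1)^2 = -1.
v=41: a=41^3·(≡40), b=41^1·(≡35) mod 41; (40|41)=+1, (35|41)=-1; (−1)^{3·1·20}·(+1)^1·(-1)^3 = -1.
v=5: a=5^-2·(≡3), b=5^0·(≡1) mod 5; (3|5)=-1, (1|5)=+1; (−1)^{-2·0·2}·(-1)^0·(+1)^-2 = +1.
v=2: v_2(a)=2, v_2(b)=-4; units ≡ 1, 7 (mod 8); ε·ε+αω+βω = 0·1+2·0+-4·0 ≡ 0  ⇒  (a,b)_2 = +1.
v=11: a=11^2·(≡9), b=11^0·(≡6) mod 11; (9|11)=+1, (6|11)=-1; (−1)^{2·0·5}·(+1)^0·(-1)^2 = +1.
v=17: a=17^2·(≡13), b=17^1·(≡10) mod 17; (13|17)=+1, (10|17)=-1; (−1)^{2·1·8}·(+1)^1·(-1)^2 = +1.
(-943, 60639 / ℚ) ramifies at {3, 23, 29, 41}: a division algebra.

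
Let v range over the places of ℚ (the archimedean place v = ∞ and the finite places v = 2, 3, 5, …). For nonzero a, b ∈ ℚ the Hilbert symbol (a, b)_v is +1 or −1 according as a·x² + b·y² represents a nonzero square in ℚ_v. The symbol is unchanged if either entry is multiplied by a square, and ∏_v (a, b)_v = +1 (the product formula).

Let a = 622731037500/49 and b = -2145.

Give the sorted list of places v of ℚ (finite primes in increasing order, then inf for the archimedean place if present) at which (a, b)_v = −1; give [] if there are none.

[2, 3, 5, 13, 17, 23]

Mod squares: a ≡ 25415, b ≡ -2145. Check v ∈ {∞, 2, 3, 5, 7, 11, 13, 17, 23}.
v=7: a=7^-2·(≡5), b=7^0·(≡4) mod 7; (5|7)=-1, (4|7)=+1; (−1)^{-2·0·3}·(-1)^0·(+1)^-2 = +1.
v=3: a=3^4·(≡2), b=3^1·(≡2) mod 3; (2|3)=-1, (2|3)=-1; (−1)^{4·1·1}·(-1)^1·(-1)^4 = -1.
v=11: a=11^2·(≡1), b=11^1·(≡3) mod 11; (1|11)=+1, (3|11)=+1; (−1)^{2·1·5}·(+1)^1·(+1)^2 = +1.
v=17: a=17^1·(≡13), b=17^0·(≡14) mod 17; (13|17)=+1, (14|17)=-1; (−1)^{1·0·8}·(+1)^0·(-1)^1 = -1.
v=∞: 25415 > 0 and -2145 < 0  ⇒  (a,b)_∞ = +1.
v=2: v_2(a)=2, v_2(b)=0; units ≡ 7, 7 (mod 8); ε·ε+αω+βω = 1·1+2·0+0·0 ≡ 1  ⇒  (a,b)_2 = -1.
v=23: a=23^1·(≡16), b=23^0·(≡17) mod 23; (16|23)=+1, (17|23)=-1; (−1)^{1·0·11}·(+1)^0·(-1)^1 = -1.
v=13: a=13^1·(≡11), b=13^1·(≡4) mod 13; (11|13)=-1, (4|13)=+1; (−1)^{1·1·6}·(-1)^1·(+1)^1 = -1.
v=5: a=5^5·(≡3), b=5^1·(≡1) mod 5; (3|5)=-1, (1|5)=+1; (−1)^{5·1·2}·(-1)^1·(+1)^5 = -1.
(25415, -2145 / ℚ) ramifies at {2, 3, 5, 13, 17, 23}: a division algebra.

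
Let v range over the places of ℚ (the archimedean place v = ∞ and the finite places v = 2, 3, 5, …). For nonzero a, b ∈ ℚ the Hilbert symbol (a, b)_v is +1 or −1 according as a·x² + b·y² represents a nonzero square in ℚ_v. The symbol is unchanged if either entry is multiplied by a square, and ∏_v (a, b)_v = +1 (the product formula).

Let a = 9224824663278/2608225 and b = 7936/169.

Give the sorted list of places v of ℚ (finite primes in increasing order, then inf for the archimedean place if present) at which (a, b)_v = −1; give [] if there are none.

[2, 29, 31, 37]

Mod squares: a ≡ 49358, b ≡ 31. Check v ∈ {∞, 2, 3, 5, 7, 13, 17, 19, 23, 29, 31, 37}.
v=13: a=13^0·(≡9), b=13^-2·(≡6) mod 13; (9|13)=+1, (6|13)=-1; (−1)^{0·-2·6}·(+1)^-2·(-1)^0 = +1.
v=23: a=23^1·(≡19), b=23^0·(≡3) mod 23; (19|23)=-1, (3|23)=+1; (−1)^{1·0·11}·(-1)^0·(+1)^1 = +1.
v=17: a=17^-2·(≡11), b=17^0·(≡3) mod 17; (11|17)=-1, (3|17)=-1; (−1)^{-2·0·8}·(-1)^0·(-1)^-2 = +1.
v=5: a=5^-2·(≡2), b=5^0·(≡4) mod 5; (2|5)=-1, (4|5)=+1; (−1)^{-2·0·2}·(-1)^0·(+1)^-2 = +1.
v=31: a=31^2·(≡12), b=31^1·(≡5) mod 31; (12|31)=-1, (5|31)=+1; (−1)^{2·1·15}·(-1)^1·(+1)^2 = -1.
v=19: a=19^-2·(≡15), b=19^0·(≡3) mod 19; (15|19)=-1, (3|19)=-1; (−1)^{-2·0·9}·(-1)^0·(-1)^-2 = +1.
v=∞: 49358 > 0 and 31 > 0  ⇒  (a,b)_∞ = +1.
v=29: a=29^1·(≡13), b=29^0·(≡2) mod 29; (13|29)=+1, (2|29)=-1; (−1)^{1·0·14}·(+1)^0·(-1)^1 = -1.
v=37: a=37^1·(≡15), b=37^0·(≡22) mod 37; (15|37)=-1, (22|37)=-1; (−1)^{1·0·18}·(-1)^0·(-1)^1 = -1.
v=3: a=3^4·(≡2), b=3^0·(≡1) mod 3; (2|3)=-1, (1|3)=+1; (−1)^{4·0·1}·(-1)^0·(+1)^4 = +1.
v=2: v_2(a)=1, v_2(b)=8; units ≡ 7, 7 (mod 8); ε·ε+αω+βω = 1·1+1·0+8·0 ≡ 1  ⇒  (a,b)_2 = -1.
v=7: a=7^4·(≡2), b=7^0·(≡5) mod 7; (2|7)=+1, (5|7)=-1; (−1)^{4·0·3}·(+1)^0·(-1)^4 = +1.
|Ram(49358, 31)| = 4, even; anisotropic at {2, 29, 31, 37}.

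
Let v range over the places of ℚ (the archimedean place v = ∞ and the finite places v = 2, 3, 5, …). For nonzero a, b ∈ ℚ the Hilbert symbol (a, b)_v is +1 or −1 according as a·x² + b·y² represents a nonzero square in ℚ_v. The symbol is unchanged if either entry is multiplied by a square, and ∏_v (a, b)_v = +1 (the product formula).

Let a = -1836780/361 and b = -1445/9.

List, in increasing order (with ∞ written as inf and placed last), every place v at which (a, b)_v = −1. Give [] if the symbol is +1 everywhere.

[11, inf]

(a, b) ≡ (-3795, -5) mod (ℚ^×)²; places V = {2, 3, 5, 11, 17, 19, 23, ∞}.
(a,b)_5: α=1, u≡4; β=1, v≡4 (mod 5); (4|5)=+1, (4|5)=+1; sign (−1)^0·+1^1·+1^1 = +1.
(a,b)_23: α=1, u≡17; β=0, v≡3 (mod 23); (17|23)=-1, (3|23)=+1; sign (−1)^0·-1^0·+1^1 = +1.
(a,b)_2: α=2, β=0; u≡5, v≡3 (mod 8); ε(u)ε(v)=0·1, αω(v)=2·1, βω(u)=0·1; sum ≡ 0  ⇒  +1.
(a,b)_3: α=1, u≡1; β=-2, v≡1 (mod 3); (1|3)=+1, (1|3)=+1; sign (−1)^0·+1^-2·+1^1 = +1.
(a,b)_19: α=-2, u≡7; β=0, v≡2 (mod 19); (7|19)=+1, (2|19)=-1; sign (−1)^0·+1^0·-1^-2 = +1.
(a,b)_∞: sgn(-3795)=−, sgn(-5)=−, so -1.
(a,b)_17: α=0, u≡9; β=2, v≡7 (mod 17); (9|17)=+1, (7|17)=-1; sign (−1)^0·+1^2·-1^0 = +1.
(a,b)_11: α=3, u≡8; β=0, v≡2 (mod 11); (8|11)=-1, (2|11)=-1; sign (−1)^0·-1^0·-1^3 = -1.
|Ram(-3795, -5)| = 2, even; anisotropic at {11, ∞}.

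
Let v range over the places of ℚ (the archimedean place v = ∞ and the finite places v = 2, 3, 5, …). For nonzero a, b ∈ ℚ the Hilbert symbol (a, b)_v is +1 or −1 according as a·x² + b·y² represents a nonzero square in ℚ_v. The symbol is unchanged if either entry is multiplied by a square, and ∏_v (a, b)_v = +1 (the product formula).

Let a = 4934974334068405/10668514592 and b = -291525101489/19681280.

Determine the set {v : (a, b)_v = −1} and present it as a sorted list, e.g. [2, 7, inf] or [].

[2, 5]

Mod squares: a ≡ 410, b ≡ -205. Check v ∈ {∞, 2, 5, 11, 19, 23, 31, 37, 41, 43, 53}.
v=19: a=19^-2·(≡4), b=19^0·(≡1) mod 19; (4|19)=+1, (1|19)=+1; (−1)^{-2·0·9}·(+1)^0·(+1)^-2 = +1.
v=31: a=31^-4·(≡7), b=31^-2·(≡11) mod 31; (7|31)=+1, (11|31)=-1; (−1)^{-4·-2·15}·(+1)^-2·(-1)^-4 = +1.
v=37: a=37^0·(≡30), b=37^2·(≡24) mod 37; (30|37)=+1, (24|37)=-1; (−1)^{0·2·18}·(+1)^2·(-1)^0 = +1.
v=53: a=53^0·(≡30), b=53^2·(≡40) mod 53; (30|53)=-1, (40|53)=+1; (−1)^{0·2·26}·(-1)^2·(+1)^0 = +1.
v=2: v_2(a)=-5, v_2(b)=-12; units ≡ 5, 3 (mod 8); ε·ε+αω+βω = 0·1+-5·1+-12·1 ≡ 1  ⇒  (a,b)_2 = -1.
v=∞: 410 > 0 and -205 < 0  ⇒  (a,b)_∞ = +1.
v=11: a=11^4·(≡3), b=11^0·(≡9) mod 11; (3|11)=+1, (9|11)=+1; (−1)^{4·0·5}·(+1)^0·(+1)^4 = +1.
v=23: a=23^2·(≡7), b=23^0·(≡9) mod 23; (7|23)=-1, (9|23)=+1; (−1)^{2·0·11}·(-1)^0·(+1)^2 = +1.
v=43: a=43^2·(≡4), b=43^2·(≡40) mod 43; (4|43)=+1, (40|43)=+1; (−1)^{2·2·21}·(+1)^2·(+1)^2 = +1.
v=41: a=41^3·(≡33), b=41^1·(≡1) mod 41; (33|41)=+1, (1|41)=+1; (−1)^{3·1·20}·(+1)^1·(+1)^3 = +1.
v=5: a=5^1·(≡3), b=5^-1·(≡1) mod 5; (3|5)=-1, (1|5)=+1; (−1)^{1·-1·2}·(-1)^-1·(+1)^1 = -1.
Ram(410, -205) = {2, 5}; no ℚ_2-point on the conic.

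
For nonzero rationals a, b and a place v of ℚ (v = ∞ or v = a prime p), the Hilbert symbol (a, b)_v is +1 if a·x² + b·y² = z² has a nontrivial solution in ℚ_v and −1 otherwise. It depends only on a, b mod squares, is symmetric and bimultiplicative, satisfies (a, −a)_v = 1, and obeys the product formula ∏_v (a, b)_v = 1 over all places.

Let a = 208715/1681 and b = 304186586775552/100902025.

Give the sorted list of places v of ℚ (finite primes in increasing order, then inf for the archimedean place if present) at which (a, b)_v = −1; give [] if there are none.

Mod squares: a ≡ 1235, b ≡ 13. Check v ∈ {∞, 2, 3, 5, 7, 13, 17, 19, 41}.
v=∞: 1235 > 0 and 13 > 0  ⇒  (a,b)_∞ = +1.
v=7: a=7^0·(≡3), b=7^-4·(≡3) mod 7; (3|7)=-1, (3|7)=-1; (−1)^{0·-4·3}·(-1)^-4·(-1)^0 = +1.
v=5: a=5^1·(≡3), b=5^-2·(≡2) mod 5; (3|5)=-1, (2|5)=-1; (−1)^{1·-2·2}·(-1)^-2·(-1)^1 = -1.
v=41: a=41^-2·(≡25), b=41^-2·(≡6) mod 41; (25|41)=+1, (6|41)=-1; (−1)^{-2·-2·20}·(+1)^-2·(-1)^-2 = +1.
v=17: a=17^0·(≡14), b=17^2·(≡13) mod 17; (14|17)=-1, (13|17)=+1; (−1)^{0·2·8}·(-1)^2·(+1)^0 = +1.
v=3: a=3^0·(≡2), b=3^4·(≡1) mod 3; (2|3)=-1, (1|3)=+1; (−1)^{0·4·1}·(-1)^4·(+1)^0 = +1.
v=19: a=19^1·(≡13), b=19^2·(≡2) mod 19; (13|19)=-1, (2|19)=-1; (−1)^{1·2·9}·(-1)^2·(-1)^1 = -1.
v=2: v_2(a)=0, v_2(b)=14; units ≡ 3, 5 (mod 8); ε·ε+αω+βω = 1·0+0·1+14·1 ≡ 0  ⇒  (a,b)_2 = +1.
v=13: a=13^3·(≡1), b=13^3·(≡3) mod 13; (1|13)=+1, (3|13)=+1; (−1)^{3·3·6}·(+1)^3·(+1)^3 = +1.
(1235, 13 / ℚ) ramifies at {5, 19}: a division algebra.

[5, 19]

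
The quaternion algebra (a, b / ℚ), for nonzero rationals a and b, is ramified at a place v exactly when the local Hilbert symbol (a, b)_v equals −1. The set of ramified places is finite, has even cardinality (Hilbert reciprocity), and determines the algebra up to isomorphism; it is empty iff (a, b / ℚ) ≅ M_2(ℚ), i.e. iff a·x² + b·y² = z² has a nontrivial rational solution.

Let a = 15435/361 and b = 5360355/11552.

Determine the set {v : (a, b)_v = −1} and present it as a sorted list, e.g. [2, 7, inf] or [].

[7, 11]

Mod squares: a ≡ 35, b ≡ 24310. Check v ∈ {∞, 2, 3, 5, 7, 11, 13, 17, 19}.
v=11: a=11^0·(≡10), b=11^1·(≡8) mod 11; (10|11)=-1, (8|11)=-1; (−1)^{0·1·5}·(-1)^1·(-1)^0 = -1.
v=19: a=19^-2·(≡7), b=19^-2·(≡16) mod 19; (7|19)=+1, (16|19)=+1; (−1)^{-2·-2·9}·(+1)^-2·(+1)^-2 = +1.
v=∞: 35 > 0 and 24310 > 0  ⇒  (a,b)_∞ = +1.
v=3: a=3^2·(≡2), b=3^2·(≡1) mod 3; (2|3)=-1, (1|3)=+1; (−1)^{2·2·1}·(-1)^2·(+1)^2 = +1.
v=17: a=17^0·(≡4), b=17^1·(≡15) mod 17; (4|17)=+1, (15|17)=+1; (−1)^{0·1·8}·(+1)^1·(+1)^0 = +1.
v=2: v_2(a)=0, v_2(b)=-5; units ≡ 3, 3 (mod 8); ε·ε+αω+βω = 1·1+0·1+-5·1 ≡ 0  ⇒  (a,b)_2 = +1.
v=13: a=13^0·(≡3), b=13^1·(≡5) mod 13; (3|13)=+1, (5|13)=-1; (−1)^{0·1·6}·(+1)^1·(-1)^0 = +1.
v=5: a=5^1·(≡2), b=5^1·(≡3) mod 5; (2|5)=-1, (3|5)=-1; (−1)^{1·1·2}·(-1)^1·(-1)^1 = +1.
v=7: a=7^3·(≡6), b=7^2·(≡3) mod 7; (6|7)=-1, (3|7)=-1; (−1)^{3·2·3}·(-1)^2·(-1)^3 = -1.
|Ram(35, 24310)| = 2, even; anisotropic at {7, 11}.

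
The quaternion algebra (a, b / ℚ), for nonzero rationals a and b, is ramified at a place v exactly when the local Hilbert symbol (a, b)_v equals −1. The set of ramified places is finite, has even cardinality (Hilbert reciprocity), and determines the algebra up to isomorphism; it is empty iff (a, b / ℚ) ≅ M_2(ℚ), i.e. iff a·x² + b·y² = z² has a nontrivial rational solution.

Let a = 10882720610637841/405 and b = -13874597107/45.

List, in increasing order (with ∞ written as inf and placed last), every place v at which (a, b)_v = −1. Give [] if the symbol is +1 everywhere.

(a, b) ≡ (5, -3921815) mod (ℚ^×)²; places V = {2, 3, 5, 7, 17, 19, 29, 37, 43, ∞}.
(a,b)_43: α=2, u≡29; β=1, v≡14 (mod 43); (29|43)=-1, (14|43)=+1; sign (−1)^0·-1^1·+1^2 = -1.
(a,b)_5: α=-1, u≡1; β=-1, v≡2 (mod 5); (1|5)=+1, (2|5)=-1; sign (−1)^0·+1^-1·-1^-1 = -1.
(a,b)_∞: sgn(5)=+, sgn(-3921815)=−, so +1.
(a,b)_37: α=2, u≡31; β=1, v≡10 (mod 37); (31|37)=-1, (10|37)=+1; sign (−1)^0·-1^1·+1^2 = -1.
(a,b)_3: α=-4, u≡2; β=-2, v≡1 (mod 3); (2|3)=-1, (1|3)=+1; sign (−1)^0·-1^-2·+1^-4 = +1.
(a,b)_2: α=0, β=0; u≡5, v≡1 (mod 8); ε(u)ε(v)=0·0, αω(v)=0·0, βω(u)=0·1; sum ≡ 0  ⇒  +1.
(a,b)_7: α=2, u≡3; β=2, v≡6 (mod 7); (3|7)=-1, (6|7)=-1; sign (−1)^0·-1^2·-1^2 = +1.
(a,b)_19: α=2, u≡11; β=2, v≡3 (mod 19); (11|19)=+1, (3|19)=-1; sign (−1)^0·+1^2·-1^2 = +1.
(a,b)_17: α=2, u≡14; β=1, v≡10 (mod 17); (14|17)=-1, (10|17)=-1; sign (−1)^0·-1^1·-1^2 = -1.
(a,b)_29: α=2, u≡13; β=1, v≡3 (mod 29); (13|29)=+1, (3|29)=-1; sign (−1)^0·+1^1·-1^2 = +1.
(5, -3921815 / ℚ) ramifies at {5, 17, 37, 43}: a division algebra.

[5, 17, 37, 43]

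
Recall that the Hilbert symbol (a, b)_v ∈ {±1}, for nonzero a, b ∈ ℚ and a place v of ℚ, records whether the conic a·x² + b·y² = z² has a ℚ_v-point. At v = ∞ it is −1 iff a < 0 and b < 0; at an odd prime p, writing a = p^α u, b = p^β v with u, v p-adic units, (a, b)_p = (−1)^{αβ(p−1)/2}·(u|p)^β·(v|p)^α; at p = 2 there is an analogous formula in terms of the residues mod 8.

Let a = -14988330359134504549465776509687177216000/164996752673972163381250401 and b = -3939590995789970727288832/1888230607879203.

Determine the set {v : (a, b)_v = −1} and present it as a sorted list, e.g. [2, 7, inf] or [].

[2, 29, 47, inf]

(a, b) ≡ (-298685, -2001) mod (ℚ^×)²; places V = {2, 3, 5, 7, 19, 23, 29, 31, 41, 43, 47, ∞}.
(a,b)_5: α=3, u≡2; β=0, v≡1 (mod 5); (2|5)=-1, (1|5)=+1; sign (−1)^0·-1^0·+1^3 = +1.
(a,b)_43: α=-4, u≡15; β=-2, v≡7 (mod 43); (15|43)=+1, (7|43)=-1; sign (−1)^0·+1^-2·-1^-4 = +1.
(a,b)_7: α=-12, u≡6; β=-8, v≡4 (mod 7); (6|7)=-1, (4|7)=+1; sign (−1)^0·-1^-8·+1^-12 = +1.
(a,b)_2: α=16, β=14; u≡3, v≡7 (mod 8); ε(u)ε(v)=1·1, αω(v)=16·0, βω(u)=14·1; sum ≡ 1  ⇒  -1.
(a,b)_∞: sgn(-298685)=−, sgn(-2001)=−, so -1.
(a,b)_29: α=2, u≡11; β=1, v≡12 (mod 29); (11|29)=-1, (12|29)=-1; sign (−1)^0·-1^1·-1^2 = -1.
(a,b)_19: α=4, u≡12; β=2, v≡14 (mod 19); (12|19)=-1, (14|19)=-1; sign (−1)^0·-1^2·-1^4 = +1.
(a,b)_3: α=-20, u≡1; β=-11, v≡2 (mod 3); (1|3)=+1, (2|3)=-1; sign (−1)^0·+1^-11·-1^-20 = +1.
(a,b)_47: α=3, u≡21; β=2, v≡23 (mod 47); (21|47)=+1, (23|47)=-1; sign (−1)^0·+1^2·-1^3 = -1.
(a,b)_23: α=8, u≡2; β=5, v≡20 (mod 23); (2|23)=+1, (20|23)=-1; sign (−1)^0·+1^5·-1^8 = +1.
(a,b)_31: α=3, u≡17; β=2, v≡1 (mod 31); (17|31)=-1, (1|31)=+1; sign (−1)^0·-1^2·+1^3 = +1.
(a,b)_41: α=3, u≡3; β=2, v≡8 (mod 41); (3|41)=-1, (8|41)=+1; sign (−1)^0·-1^2·+1^3 = +1.
(-298685, -2001 / ℚ) ramifies at {2, 29, 47, ∞}: a division algebra.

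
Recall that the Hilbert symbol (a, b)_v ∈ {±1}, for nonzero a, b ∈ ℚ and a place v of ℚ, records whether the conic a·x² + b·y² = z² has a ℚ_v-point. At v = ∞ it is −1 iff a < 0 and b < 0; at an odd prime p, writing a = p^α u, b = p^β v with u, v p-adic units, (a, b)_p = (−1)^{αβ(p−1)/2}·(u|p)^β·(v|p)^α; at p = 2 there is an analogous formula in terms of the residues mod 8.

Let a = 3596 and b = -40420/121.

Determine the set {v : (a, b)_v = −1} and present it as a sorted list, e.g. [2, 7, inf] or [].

[2, 43]

Mod squares: a ≡ 899, b ≡ -10105. Check v ∈ {∞, 2, 5, 11, 29, 31, 43, 47}.
v=43: a=43^0·(≡27), b=43^1·(≡10) mod 43; (27|43)=-1, (10|43)=+1; (−1)^{0·1·21}·(-1)^1·(+1)^0 = -1.
v=5: a=5^0·(≡1), b=5^1·(≡1) mod 5; (1|5)=+1, (1|5)=+1; (−1)^{0·1·2}·(+1)^1·(+1)^0 = +1.
v=11: a=11^0·(≡10), b=11^-2·(≡5) mod 11; (10|11)=-1, (5|11)=+1; (−1)^{0·-2·5}·(-1)^-2·(+1)^0 = +1.
v=31: a=31^1·(≡23), b=31^0·(≡9) mod 31; (23|31)=-1, (9|31)=+1; (−1)^{1·0·15}·(-1)^0·(+1)^1 = +1.
v=∞: 899 > 0 and -10105 < 0  ⇒  (a,b)_∞ = +1.
v=29: a=29^1·(≡8), b=29^0·(≡7) mod 29; (8|29)=-1, (7|29)=+1; (−1)^{1·0·14}·(-1)^0·(+1)^1 = +1.
v=47: a=47^0·(≡24), b=47^1·(≡43) mod 47; (24|47)=+1, (43|47)=-1; (−1)^{0·1·23}·(+1)^1·(-1)^0 = +1.
v=2: v_2(a)=2, v_2(b)=2; units ≡ 3, 7 (mod 8); ε·ε+αω+βω = 1·1+2·0+2·1 ≡ 1  ⇒  (a,b)_2 = -1.
(899, -10105 / ℚ) ramifies at {2, 43}: a division algebra.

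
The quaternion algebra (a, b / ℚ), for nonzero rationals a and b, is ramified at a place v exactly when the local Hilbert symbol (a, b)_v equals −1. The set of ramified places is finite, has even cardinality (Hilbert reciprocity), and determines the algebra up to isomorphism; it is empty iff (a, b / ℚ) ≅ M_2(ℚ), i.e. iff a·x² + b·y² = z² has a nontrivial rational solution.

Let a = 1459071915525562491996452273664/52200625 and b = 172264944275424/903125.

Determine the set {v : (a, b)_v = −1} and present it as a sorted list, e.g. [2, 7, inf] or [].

[11, 23, 29, 31]

(a, b) ≡ (2926, 3932558630) mod (ℚ^×)²; places V = {2, 3, 5, 7, 11, 13, 17, 19, 23, 29, 31, ∞}.
(a,b)_31: α=2, u≡12; β=1, v≡10 (mod 31); (12|31)=-1, (10|31)=+1; sign (−1)^0·-1^1·+1^2 = -1.
(a,b)_17: α=-4, u≡13; β=-2, v≡9 (mod 17); (13|17)=+1, (9|17)=+1; sign (−1)^0·+1^-2·+1^-4 = +1.
(a,b)_11: α=3, u≡6; β=1, v≡10 (mod 11); (6|11)=-1, (10|11)=-1; sign (−1)^1·-1^1·-1^3 = -1.
(a,b)_13: α=6, u≡4; β=3, v≡12 (mod 13); (4|13)=+1, (12|13)=+1; sign (−1)^0·+1^3·+1^6 = +1.
(a,b)_3: α=2, u≡1; β=4, v≡2 (mod 3); (1|3)=+1, (2|3)=-1; sign (−1)^0·+1^4·-1^2 = +1.
(a,b)_5: α=-4, u≡4; β=-5, v≡1 (mod 5); (4|5)=+1, (1|5)=+1; sign (−1)^0·+1^-5·+1^-4 = +1.
(a,b)_7: α=5, u≡5; β=1, v≡2 (mod 7); (5|7)=-1, (2|7)=+1; sign (−1)^1·-1^1·+1^5 = +1.
(a,b)_23: α=2, u≡11; β=1, v≡9 (mod 23); (11|23)=-1, (9|23)=+1; sign (−1)^0·-1^1·+1^2 = -1.
(a,b)_29: α=2, u≡26; β=1, v≡5 (mod 29); (26|29)=-1, (5|29)=+1; sign (−1)^0·-1^1·+1^2 = -1.
(a,b)_2: α=9, β=5; u≡7, v≡3 (mod 8); ε(u)ε(v)=1·1, αω(v)=9·1, βω(u)=5·0; sum ≡ 0  ⇒  +1.
(a,b)_∞: sgn(2926)=+, sgn(3932558630)=+, so +1.
(a,b)_19: α=3, u≡13; β=1, v≡7 (mod 19); (13|19)=-1, (7|19)=+1; sign (−1)^1·-1^1·+1^3 = +1.
Ram(2926, 3932558630) = {11, 23, 29, 31}; no ℚ_11-point on the conic.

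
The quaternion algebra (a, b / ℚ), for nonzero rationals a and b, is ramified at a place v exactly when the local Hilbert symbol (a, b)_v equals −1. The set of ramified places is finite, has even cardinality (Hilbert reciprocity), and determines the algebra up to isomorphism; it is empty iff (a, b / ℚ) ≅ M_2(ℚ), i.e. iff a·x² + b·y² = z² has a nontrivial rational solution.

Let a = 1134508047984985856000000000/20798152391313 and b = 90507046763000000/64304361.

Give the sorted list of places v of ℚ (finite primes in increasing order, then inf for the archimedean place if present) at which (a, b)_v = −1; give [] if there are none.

[3, 5, 29, 37]

(a, b) ≡ (87460230, 20387) mod (ℚ^×)²; places V = {2, 3, 5, 7, 11, 13, 19, 29, 37, 43, ∞}.
(a,b)_7: α=6, u≡4; β=4, v≡5 (mod 7); (4|7)=+1, (5|7)=-1; sign (−1)^0·+1^4·-1^6 = +1.
(a,b)_29: α=3, u≡8; β=1, v≡4 (mod 29); (8|29)=-1, (4|29)=+1; sign (−1)^0·-1^1·+1^3 = -1.
(a,b)_43: α=0, u≡41; β=2, v≡2 (mod 43); (41|43)=+1, (2|43)=-1; sign (−1)^0·+1^2·-1^0 = +1.
(a,b)_37: α=1, u≡6; β=1, v≡25 (mod 37); (6|37)=-1, (25|37)=+1; sign (−1)^0·-1^1·+1^1 = -1.
(a,b)_19: α=1, u≡18; β=1, v≡16 (mod 19); (18|19)=-1, (16|19)=+1; sign (−1)^1·-1^1·+1^1 = +1.
(a,b)_11: α=-5, u≡3; β=-2, v≡5 (mod 11); (3|11)=+1, (5|11)=+1; sign (−1)^0·+1^-2·+1^-5 = +1.
(a,b)_13: α=3, u≡2; β=0, v≡4 (mod 13); (2|13)=-1, (4|13)=+1; sign (−1)^0·-1^0·+1^3 = +1.
(a,b)_2: α=17, β=6; u≡3, v≡3 (mod 8); ε(u)ε(v)=1·1, αω(v)=17·1, βω(u)=6·1; sum ≡ 0  ⇒  +1.
(a,b)_∞: sgn(87460230)=+, sgn(20387)=+, so +1.
(a,b)_3: α=-17, u≡1; β=-12, v≡2 (mod 3); (1|3)=+1, (2|3)=-1; sign (−1)^0·+1^-12·-1^-17 = -1.
(a,b)_5: α=9, u≡4; β=6, v≡2 (mod 5); (4|5)=+1, (2|5)=-1; sign (−1)^0·+1^6·-1^9 = -1.
(87460230, 20387 / ℚ) ramifies at {3, 5, 29, 37}: a division algebra.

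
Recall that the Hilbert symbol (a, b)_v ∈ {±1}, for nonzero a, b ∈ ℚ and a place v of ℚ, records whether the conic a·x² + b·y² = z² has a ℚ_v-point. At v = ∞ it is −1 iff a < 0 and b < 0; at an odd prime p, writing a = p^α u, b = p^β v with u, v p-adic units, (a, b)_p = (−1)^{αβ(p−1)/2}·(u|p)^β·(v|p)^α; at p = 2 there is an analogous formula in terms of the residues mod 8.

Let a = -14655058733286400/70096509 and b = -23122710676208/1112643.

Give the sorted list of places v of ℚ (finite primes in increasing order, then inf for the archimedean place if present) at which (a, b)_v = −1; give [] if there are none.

[2, 7, 13, inf]

Mod squares: a ≡ -21, b ≡ -429. Check v ∈ {∞, 2, 3, 5, 7, 11, 13, 19, 29, 37}.
v=29: a=29^-2·(≡21), b=29^-2·(≡23) mod 29; (21|29)=-1, (23|29)=+1; (−1)^{-2·-2·14}·(-1)^-2·(+1)^-2 = +1.
v=2: v_2(a)=10, v_2(b)=4; units ≡ 3, 3 (mod 8); ε·ε+αω+βω = 1·1+10·1+4·1 ≡ 1  ⇒  (a,b)_2 = -1.
v=13: a=13^4·(≡8), b=13^3·(≡2) mod 13; (8|13)=-1, (2|13)=-1; (−1)^{4·3·6}·(-1)^3·(-1)^4 = -1.
v=7: a=7^-3·(≡1), b=7^-2·(≡3) mod 7; (1|7)=+1, (3|7)=-1; (−1)^{-3·-2·3}·(+1)^-2·(-1)^-3 = -1.
v=19: a=19^0·(≡4), b=19^2·(≡12) mod 19; (4|19)=+1, (12|19)=-1; (−1)^{0·2·9}·(+1)^2·(-1)^0 = +1.
v=3: a=3^-5·(≡2), b=3^-3·(≡1) mod 3; (2|3)=-1, (1|3)=+1; (−1)^{-5·-3·1}·(-1)^-3·(+1)^-5 = +1.
v=∞: -21 < 0 and -429 < 0  ⇒  (a,b)_∞ = -1.
v=37: a=37^2·(≡27), b=37^2·(≡22) mod 37; (27|37)=+1, (22|37)=-1; (−1)^{2·2·18}·(+1)^2·(-1)^2 = +1.
v=11: a=11^4·(≡9), b=11^3·(≡1) mod 11; (9|11)=+1, (1|11)=+1; (−1)^{4·3·5}·(+1)^3·(+1)^4 = +1.
v=5: a=5^2·(≡1), b=5^0·(≡4) mod 5; (1|5)=+1, (4|5)=+1; (−1)^{2·0·2}·(+1)^0·(+1)^2 = +1.
Ram(-21, -429) = {2, 7, 13, ∞}; no ℚ_2-point on the conic.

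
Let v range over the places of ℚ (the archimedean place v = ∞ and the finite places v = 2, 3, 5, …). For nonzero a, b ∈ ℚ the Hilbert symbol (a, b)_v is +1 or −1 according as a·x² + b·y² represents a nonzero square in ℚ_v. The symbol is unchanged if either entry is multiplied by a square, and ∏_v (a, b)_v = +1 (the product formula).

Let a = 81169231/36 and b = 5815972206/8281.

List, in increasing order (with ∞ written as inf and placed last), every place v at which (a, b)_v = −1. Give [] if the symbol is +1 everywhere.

(a, b) ≡ (153439, 814) mod (ℚ^×)²; places V = {2, 3, 7, 11, 13, 23, 29, 37, ∞}.
(a,b)_7: α=0, u≡3; β=-2, v≡2 (mod 7); (3|7)=-1, (2|7)=+1; sign (−1)^0·-1^-2·+1^0 = +1.
(a,b)_23: α=2, u≡4; β=0, v≡18 (mod 23); (4|23)=+1, (18|23)=+1; sign (−1)^0·+1^0·+1^2 = +1.
(a,b)_11: α=1, u≡4; β=3, v≡7 (mod 11); (4|11)=+1, (7|11)=-1; sign (−1)^1·+1^3·-1^1 = +1.
(a,b)_∞: sgn(153439)=+, sgn(814)=+, so +1.
(a,b)_13: α=1, u≡3; β=-2, v≡7 (mod 13); (3|13)=+1, (7|13)=-1; sign (−1)^0·+1^-2·-1^1 = -1.
(a,b)_29: α=1, u≡13; β=0, v≡14 (mod 29); (13|29)=+1, (14|29)=-1; sign (−1)^0·+1^0·-1^1 = -1.
(a,b)_3: α=-2, u≡1; β=10, v≡1 (mod 3); (1|3)=+1, (1|3)=+1; sign (−1)^0·+1^10·+1^-2 = +1.
(a,b)_2: α=-2, β=1; u≡7, v≡7 (mod 8); ε(u)ε(v)=1·1, αω(v)=-2·0, βω(u)=1·0; sum ≡ 1  ⇒  -1.
(a,b)_37: α=1, u≡4; β=1, v≡15 (mod 37); (4|37)=+1, (15|37)=-1; sign (−1)^0·+1^1·-1^1 = -1.
|Ram(153439, 814)| = 4, even; anisotropic at {2, 13, 29, 37}.

[2, 13, 29, 37]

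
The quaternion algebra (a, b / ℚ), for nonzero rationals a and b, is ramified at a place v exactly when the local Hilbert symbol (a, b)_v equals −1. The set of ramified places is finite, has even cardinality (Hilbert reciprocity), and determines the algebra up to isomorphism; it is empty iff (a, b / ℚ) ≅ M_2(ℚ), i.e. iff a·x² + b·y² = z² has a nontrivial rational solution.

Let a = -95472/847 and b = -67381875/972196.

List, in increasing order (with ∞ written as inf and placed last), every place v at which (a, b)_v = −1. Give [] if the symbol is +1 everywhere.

(a, b) ≡ (-4641, -11) mod (ℚ^×)²; places V = {2, 3, 5, 7, 11, 13, 17, 29, ∞}.
(a,b)_∞: sgn(-4641)=−, sgn(-11)=−, so -1.
(a,b)_11: α=-2, u≡9; β=3, v≡6 (mod 11); (9|11)=+1, (6|11)=-1; sign (−1)^0·+1^3·-1^-2 = +1.
(a,b)_7: α=-1, u≡4; β=0, v≡6 (mod 7); (4|7)=+1, (6|7)=-1; sign (−1)^0·+1^0·-1^-1 = -1.
(a,b)_5: α=0, u≡4; β=4, v≡4 (mod 5); (4|5)=+1, (4|5)=+1; sign (−1)^0·+1^4·+1^0 = +1.
(a,b)_29: α=0, u≡9; β=-2, v≡14 (mod 29); (9|29)=+1, (14|29)=-1; sign (−1)^0·+1^-2·-1^0 = +1.
(a,b)_2: α=4, β=-2; u≡7, v≡5 (mod 8); ε(u)ε(v)=1·0, αω(v)=4·1, βω(u)=-2·0; sum ≡ 0  ⇒  +1.
(a,b)_13: α=1, u≡7; β=0, v≡6 (mod 13); (7|13)=-1, (6|13)=-1; sign (−1)^0·-1^0·-1^1 = -1.
(a,b)_3: α=3, u≡1; β=4, v≡1 (mod 3); (1|3)=+1, (1|3)=+1; sign (−1)^0·+1^4·+1^3 = +1.
(a,b)_17: α=1, u≡2; β=-2, v≡6 (mod 17); (2|17)=+1, (6|17)=-1; sign (−1)^0·+1^-2·-1^1 = -1.
(-4641, -11 / ℚ) ramifies at {7, 13, 17, ∞}: a division algebra.

[7, 13, 17, inf]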